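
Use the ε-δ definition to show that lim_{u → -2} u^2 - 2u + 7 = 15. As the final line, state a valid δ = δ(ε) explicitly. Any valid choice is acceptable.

δ = min(1, ε/7)

Fix ε > 0. We want δ > 0 such that 0 < |u + 2| < δ implies |(u^2 - 2u + 7) − 15| < ε.
(u^2 - 2u + 7) − 15 = u^2 - 2u - 8 = (u + 2)(u - 4).
So |(u^2 - 2u + 7) − 15| = |u + 2|·|u - 4|.
Assume first that |u + 2| < 1, so |u| < 3. Then |u - 4| ≤ 3 + 4 = 7.
Hence |(u^2 - 2u + 7) − 15| ≤ 7|u + 2| < ε provided |u + 2| < ε/7.
Take δ = min(1, ε/7). Then 0 < |u + 2| < δ gives both |u + 2| < 1 and |u + 2| < ε/7, so |(u^2 - 2u + 7) − 15| < ε.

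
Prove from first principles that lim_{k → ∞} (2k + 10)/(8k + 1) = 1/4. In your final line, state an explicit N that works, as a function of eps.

N = (39/32)/eps

Let eps > 0. For k ≥ 1, |(2k + 10)/(8k + 1) − (1/4)| = |78|/(8(8k + 1)) = 78/(8(8k + 1)).
Since 8k + 1 ≥ 8k for k ≥ 1, this is ≤ 78/(8·8k) = (39/32)/k.
So |(2k + 10)/(8k + 1) − (1/4)| < eps whenever k > (39/32)/eps.
Take N = (39/32)/eps. If k > N then |(2k + 10)/(8k + 1) − (1/4)| ≤ (39/32)/k < eps.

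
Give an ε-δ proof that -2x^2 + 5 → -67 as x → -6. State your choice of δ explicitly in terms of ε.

Fix ε > 0. We want δ > 0 such that 0 < |x + 6| < δ implies |(-2x^2 + 5) + 67| < ε.
(-2x^2 + 5) + 67 = -2x^2 + 72 = (x + 6)(-2x + 12).
So |(-2x^2 + 5) + 67| = |x + 6|·|-2x + 12|.
Assume first that |x + 6| < 1, so |x| < 7. Then |-2x + 12| ≤ 2·7 + 12 = 26.
Hence |(-2x^2 + 5) + 67| ≤ 26|x + 6| < ε provided |x + 6| < ε/26.
Choosing δ = min(1, ε/26) ensures both conditions, hence |(-2x^2 + 5) + 67| < ε.

δ = min(1, ε/26)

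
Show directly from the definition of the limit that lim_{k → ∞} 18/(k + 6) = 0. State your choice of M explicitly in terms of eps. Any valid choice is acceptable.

Let eps > 0. For k ≥ 1, |18/(k + 6) − 0| = 18/(k + 6) ≤ 18/k.
We need 18/k < eps, i.e. k > 18/eps.
Take M = 18/eps. If k > M then |18/(k + 6)| ≤ 18/k < eps.

M = 18/eps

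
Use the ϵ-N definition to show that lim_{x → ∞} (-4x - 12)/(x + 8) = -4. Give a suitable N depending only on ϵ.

N = 20/ϵ

Fix ϵ > 0. We seek N > 0 such that x > N implies |(-4x - 12)/(x + 8) + 4| < ϵ.
(-4x - 12)/(x + 8) + 4 = ((-4x - 12) − (-4)(x + 8)) / ((x + 8)) = 20/((x + 8)).
For x > 0 we have x + 8 > x, so |(-4x - 12)/(x + 8) + 4| = 20/((x + 8)) < 20/(x) = 20/x.
Thus |(-4x - 12)/(x + 8) + 4| < ϵ whenever x > 20/ϵ.
Take N = 20/ϵ. If x > N then |(-4x - 12)/(x + 8) + 4| < 20/x < ϵ.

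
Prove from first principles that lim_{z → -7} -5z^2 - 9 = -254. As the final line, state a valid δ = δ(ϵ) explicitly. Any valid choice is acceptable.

δ = min(1, ϵ/75)

Let ϵ > 0. We want δ > 0 such that 0 < |z + 7| < δ implies |(-5z^2 - 9) + 254| < ϵ.
(-5z^2 - 9) + 254 = -5z^2 + 245 = (z + 7)(-5z + 35).
So |(-5z^2 - 9) + 254| = |z + 7|·|-5z + 35|.
Require δ ≤ 1. Then |z + 7| < 1 gives |z| < 8, and by the triangle inequality |-5z + 35| ≤ 5·8 + 35 = 75.
Hence |(-5z^2 - 9) + 254| ≤ 75|z + 7| < ϵ provided |z + 7| < ϵ/75.
Take δ = min(1, ϵ/75). Then 0 < |z + 7| < δ gives both |z + 7| < 1 and |z + 7| < ϵ/75, so |(-5z^2 - 9) + 254| < ϵ.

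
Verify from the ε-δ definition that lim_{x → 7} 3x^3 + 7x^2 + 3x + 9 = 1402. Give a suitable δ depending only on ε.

δ = min(1, ε/615)

Let ε > 0 be given. We want δ > 0 such that 0 < |x − 7| < δ implies |(3x^3 + 7x^2 + 3x + 9) − 1402| < ε.
(3x^3 + 7x^2 + 3x + 9) − 1402 = 3x^3 + 7x^2 + 3x - 1393 = (x − 7)(3x^2 + 28x + 199).
So |(3x^3 + 7x^2 + 3x + 9) − 1402| = |x − 7|·|3x^2 + 28x + 199|.
Require δ ≤ 1. Then |x − 7| < 1 gives |x| < 8, and by the triangle inequality |3x^2 + 28x + 199| ≤ 3·8^2 + 28·8 + 199 = 615.
Hence |(3x^3 + 7x^2 + 3x + 9) − 1402| ≤ 615|x − 7| < ε provided |x − 7| < ε/615.
Take δ = min(1, ε/615). Then 0 < |x − 7| < δ gives both |x − 7| < 1 and |x − 7| < ε/615, so |(3x^3 + 7x^2 + 3x + 9) − 1402| < ε.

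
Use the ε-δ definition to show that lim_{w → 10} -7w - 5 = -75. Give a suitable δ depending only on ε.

Suppose ε > 0. We need δ > 0 so that 0 < |w − 10| < δ implies |(-7w - 5) + 75| < ε.
|(-7w - 5) + 75| = |-7w + 70| = 7|w − 10|.
So 7|w − 10| < ε exactly when |w − 10| < ε/7.
Choosing δ = ε/7 gives |(-7w - 5) + 75| = 7|w − 10| < ε whenever |w − 10| < δ.

δ = ε/7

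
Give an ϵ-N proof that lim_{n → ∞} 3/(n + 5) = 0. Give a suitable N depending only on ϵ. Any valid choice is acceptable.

N = 3/ϵ

Let ϵ > 0. For n ≥ 1, |3/(n + 5) − 0| = 3/(n + 5) ≤ 3/n.
We need 3/n < ϵ, i.e. n > 3/ϵ.
Take N = 3/ϵ. If n > N then |3/(n + 5)| ≤ 3/n < ϵ.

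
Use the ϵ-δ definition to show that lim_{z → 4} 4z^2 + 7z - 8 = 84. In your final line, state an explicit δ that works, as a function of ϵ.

Fix ϵ > 0. We want δ > 0 such that 0 < |z − 4| < δ implies |(4z^2 + 7z - 8) − 84| < ϵ.
(4z^2 + 7z - 8) − 84 = 4z^2 + 7z - 92 = (z − 4)(4z + 23).
So |(4z^2 + 7z - 8) − 84| = |z − 4|·|4z + 23|.
Require δ ≤ 2. Then |z − 4| < 2 gives |z| < 6, and by the triangle inequality |4z + 23| ≤ 4·6 + 23 = 47.
Hence |(4z^2 + 7z - 8) − 84| ≤ 47|z − 4| < ϵ provided |z − 4| < ϵ/47.
Take δ = min(2, ϵ/47). Then 0 < |z − 4| < δ gives both |z − 4| < 2 and |z − 4| < ϵ/47, so |(4z^2 + 7z - 8) − 84| < ϵ.

δ = min(2, ϵ/47)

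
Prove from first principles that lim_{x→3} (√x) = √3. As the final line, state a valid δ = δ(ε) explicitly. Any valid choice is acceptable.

Suppose ε > 0. We want δ > 0 such that 0 < |x − 3| < δ implies |√x − √3| < ε.
Rationalise: √x − √3 = (x − 3)/(√x + √3), so |√x − √3| = |x − 3|/(√x + √3).
Restrict δ ≤ 3 so that |x − 3| < 3 forces x > 0, and then √x + √3 > √3.
Hence |√x − √3| < |x − 3|/√3, which is < ε once |x − 3| < √3·ε.
Take δ = min(3, √3·ε). If 0 < |x − 3| < δ then x > 0 and |√x − √3| < |x − 3|/√3 < ε.

δ = min(3, √3·ε)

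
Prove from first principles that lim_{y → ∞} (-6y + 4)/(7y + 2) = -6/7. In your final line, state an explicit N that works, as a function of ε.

N = (40/49)/ε

Suppose ε > 0. We seek N > 0 such that y > N implies |(-6y + 4)/(7y + 2) + 6/7| < ε.
(-6y + 4)/(7y + 2) + 6/7 = (7(-6y + 4) − (-6)(7y + 2)) / (7(7y + 2)) = 40/(7(7y + 2)).
For y > 0 we have 7y + 2 > 7y, so |(-6y + 4)/(7y + 2) + 6/7| = 40/(7(7y + 2)) < 40/(7·7y) = (40/49)/y.
Thus |(-6y + 4)/(7y + 2) + 6/7| < ε whenever y > (40/49)/ε.
Take N = (40/49)/ε. If y > N then |(-6y + 4)/(7y + 2) + 6/7| < (40/49)/y < ε.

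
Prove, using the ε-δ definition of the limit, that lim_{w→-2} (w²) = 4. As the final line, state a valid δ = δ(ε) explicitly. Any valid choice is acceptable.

δ = min(2, ε/6)

Let ε > 0. We seek δ > 0 with 0 < |w + 2| < δ ⇒ |w² − 4| < ε.
Factor: w² − 4 = (w + 2)(w - 2), so |w² − 4| = |w + 2|·|w - 2|.
Restrict δ ≤ 2. Then |w + 2| < 2 gives |w| < 4, so by the triangle inequality |w - 2| ≤ 4 + 2 = 6.
Hence |w² − 4| ≤ 6|w + 2|, which is < ε once |w + 2| < ε/6.
Take δ = min(2, ε/6). If 0 < |w + 2| < δ then both bounds hold and |w² − 4| ≤ 6|w + 2| < 6·(ε/6) = ε.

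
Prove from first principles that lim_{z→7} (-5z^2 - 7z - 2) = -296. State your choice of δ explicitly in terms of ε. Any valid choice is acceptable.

Let ε > 0. We want δ > 0 such that 0 < |z − 7| < δ implies |(-5z^2 - 7z - 2) + 296| < ε.
(-5z^2 - 7z - 2) + 296 = -5z^2 - 7z + 294 = (z − 7)(-5z - 42).
So |(-5z^2 - 7z - 2) + 296| = |z − 7|·|-5z - 42|.
Assume first that |z − 7| < 1, so |z| < 8. Then |-5z - 42| ≤ 5·8 + 42 = 82.
Hence |(-5z^2 - 7z - 2) + 296| ≤ 82|z − 7| < ε provided |z − 7| < ε/82.
Choosing δ = min(1, ε/82) ensures both conditions, hence |(-5z^2 - 7z - 2) + 296| < ε.

δ = min(1, ε/82)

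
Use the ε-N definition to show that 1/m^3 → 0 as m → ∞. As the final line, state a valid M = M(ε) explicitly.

Let ε > 0. For m ≥ 1, |1/m^3 − 0| = 1/m^3.
1/m^3 < ε ⇔ m^3 > 1/ε ⇔ m > (1/ε)^{1/3}.
Take M = (1/ε)^{1/3}. Then m > M implies 1/m^3 < ε.

M = (1/ε)^{1/3}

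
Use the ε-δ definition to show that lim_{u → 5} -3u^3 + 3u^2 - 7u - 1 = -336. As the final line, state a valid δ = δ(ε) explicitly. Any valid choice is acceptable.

Fix ε > 0. We want δ > 0 such that 0 < |u − 5| < δ implies |(-3u^3 + 3u^2 - 7u - 1) + 336| < ε.
(-3u^3 + 3u^2 - 7u - 1) + 336 = -3u^3 + 3u^2 - 7u + 335 = (u − 5)(-3u^2 - 12u - 67).
So |(-3u^3 + 3u^2 - 7u - 1) + 336| = |u − 5|·|-3u^2 - 12u - 67|.
Assume first that |u − 5| < 2, so |u| < 7. Then |-3u^2 - 12u - 67| ≤ 3·7^2 + 12·7 + 67 = 298.
Hence |(-3u^3 + 3u^2 - 7u - 1) + 336| ≤ 298|u − 5| < ε provided |u − 5| < ε/298.
Choosing δ = min(2, ε/298) ensures both conditions, hence |(-3u^3 + 3u^2 - 7u - 1) + 336| < ε.

δ = min(2, ε/298)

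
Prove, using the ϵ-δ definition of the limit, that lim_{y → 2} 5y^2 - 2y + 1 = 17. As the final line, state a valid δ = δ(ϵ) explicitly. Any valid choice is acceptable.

Let ϵ > 0 be given. We want δ > 0 such that 0 < |y − 2| < δ implies |(5y^2 - 2y + 1) − 17| < ϵ.
(5y^2 - 2y + 1) − 17 = 5y^2 - 2y - 16 = (y − 2)(5y + 8).
So |(5y^2 - 2y + 1) − 17| = |y − 2|·|5y + 8|.
Require δ ≤ 1. Then |y − 2| < 1 gives |y| < 3, and by the triangle inequality |5y + 8| ≤ 5·3 + 8 = 23.
Hence |(5y^2 - 2y + 1) − 17| ≤ 23|y − 2| < ϵ provided |y − 2| < ϵ/23.
Take δ = min(1, ϵ/23). Then 0 < |y − 2| < δ gives both |y − 2| < 1 and |y − 2| < ϵ/23, so |(5y^2 - 2y + 1) − 17| < ϵ.

δ = min(1, ϵ/23)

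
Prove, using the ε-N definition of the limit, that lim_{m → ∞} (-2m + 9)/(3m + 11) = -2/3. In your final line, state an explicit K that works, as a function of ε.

Let ε > 0 be given. For m ≥ 1, |(-2m + 9)/(3m + 11) + 2/3| = |49|/(3(3m + 11)) = 49/(3(3m + 11)).
Since 3m + 11 ≥ 3m for m ≥ 1, this is ≤ 49/(3·3m) = (49/9)/m.
So |(-2m + 9)/(3m + 11) + 2/3| < ε whenever m > (49/9)/ε.
Take K = (49/9)/ε. If m > K then |(-2m + 9)/(3m + 11) + 2/3| ≤ (49/9)/m < ε.

K = (49/9)/ε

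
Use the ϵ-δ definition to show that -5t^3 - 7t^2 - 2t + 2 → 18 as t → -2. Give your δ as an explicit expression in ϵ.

δ = min(2, ϵ/100)

Suppose ϵ > 0. We want δ > 0 such that 0 < |t + 2| < δ implies |(-5t^3 - 7t^2 - 2t + 2) − 18| < ϵ.
(-5t^3 - 7t^2 - 2t + 2) − 18 = -5t^3 - 7t^2 - 2t - 16 = (t + 2)(-5t^2 + 3t - 8).
So |(-5t^3 - 7t^2 - 2t + 2) − 18| = |t + 2|·|-5t^2 + 3t - 8|.
Assume first that |t + 2| < 2, so |t| < 4. Then |-5t^2 + 3t - 8| ≤ 5·4^2 + 3·4 + 8 = 100.
Hence |(-5t^3 - 7t^2 - 2t + 2) − 18| ≤ 100|t + 2| < ϵ provided |t + 2| < ϵ/100.
Choosing δ = min(2, ϵ/100) ensures both conditions, hence |(-5t^3 - 7t^2 - 2t + 2) − 18| < ϵ.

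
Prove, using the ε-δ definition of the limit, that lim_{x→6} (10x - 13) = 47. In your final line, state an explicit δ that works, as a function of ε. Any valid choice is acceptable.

δ = ε/10

Let ε > 0. We need δ > 0 so that 0 < |x − 6| < δ implies |(10x - 13) − 47| < ε.
|(10x - 13) − 47| = |10x - 60| = 10|x − 6|.
So 10|x − 6| < ε exactly when |x − 6| < ε/10.
Choosing δ = ε/10 gives |(10x - 13) − 47| = 10|x − 6| < ε whenever |x − 6| < δ.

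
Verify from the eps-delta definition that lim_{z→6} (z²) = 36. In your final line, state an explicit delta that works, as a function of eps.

delta = min(1, eps/13)

Fix eps > 0. We seek delta > 0 with 0 < |z − 6| < delta ⇒ |z² − 36| < eps.
Factor: z² − 36 = (z − 6)(z + 6), so |z² − 36| = |z − 6|·|z + 6|.
Restrict delta ≤ 1. Then |z − 6| < 1 gives |z| < 7, so by the triangle inequality |z + 6| ≤ 7 + 6 = 13.
Hence |z² − 36| ≤ 13|z − 6|, which is < eps once |z − 6| < eps/13.
Take delta = min(1, eps/13). If 0 < |z − 6| < delta then both bounds hold and |z² − 36| ≤ 13|z − 6| < 13·(eps/13) = eps.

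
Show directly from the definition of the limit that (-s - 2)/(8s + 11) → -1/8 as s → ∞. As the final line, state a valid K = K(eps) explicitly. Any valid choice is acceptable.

K = (5/64)/eps

Let eps > 0. We seek K > 0 such that s > K implies |(-s - 2)/(8s + 11) + 1/8| < eps.
(-s - 2)/(8s + 11) + 1/8 = (8(-s - 2) − (-1)(8s + 11)) / (8(8s + 11)) = -5/(8(8s + 11)).
For s > 0 we have 8s + 11 > 8s, so |(-s - 2)/(8s + 11) + 1/8| = 5/(8(8s + 11)) < 5/(8·8s) = (5/64)/s.
Thus |(-s - 2)/(8s + 11) + 1/8| < eps whenever s > (5/64)/eps.
Take K = (5/64)/eps. If s > K then |(-s - 2)/(8s + 11) + 1/8| < (5/64)/s < eps.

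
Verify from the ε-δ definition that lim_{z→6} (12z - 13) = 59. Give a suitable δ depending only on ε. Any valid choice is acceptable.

δ = ε/12

Fix ε > 0. We need δ > 0 so that 0 < |z − 6| < δ implies |(12z - 13) − 59| < ε.
|(12z - 13) − 59| = |12z - 72| = 12|z − 6|.
Thus it suffices that |z − 6| < ε/12.
Choosing δ = ε/12 gives |(12z - 13) − 59| = 12|z − 6| < ε whenever |z − 6| < δ.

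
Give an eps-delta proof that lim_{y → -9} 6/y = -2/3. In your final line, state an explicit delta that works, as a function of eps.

delta = min(9/2, (27/4)eps)

Let eps > 0 be given. We seek delta > 0 such that 0 < |y + 9| < delta implies |6/y + 2/3| < eps.
|6/y + 2/3| = 6·|-9 − y|/(9·|y|) = 6|y + 9|/(9|y|).
Require delta ≤ 9/2 so that |y| > 9 − 9/2 = 9/2, hence 9|y| > 81/2.
Then |6/y + 2/3| < 6|y + 9|/(81/2), which is < eps when |y + 9| < (27/4)eps.
Take delta = min(9/2, (27/4)eps). Then 0 < |y + 9| < delta gives both |y + 9| < 9/2 and |y + 9| < (27/4)eps, so |6/y + 2/3| < eps.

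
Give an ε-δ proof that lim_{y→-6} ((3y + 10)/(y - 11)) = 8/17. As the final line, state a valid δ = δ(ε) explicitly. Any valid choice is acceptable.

δ = min(17/2, (289/86)ε)

Suppose ε > 0. We want δ > 0 with 0 < |y + 6| < δ ⇒ |(3y + 10)/(y - 11) − (8/17)| < ε.
Combining over a common denominator, (3y + 10)/(y - 11) − (8/17) = [(3y + 10)·(-17) − (-8)·(y - 11)] / [(-17)·(y - 11)] = -43(y + 6) / ((-17)(y - 11)).
So |(3y + 10)/(y - 11) − (8/17)| = 43|y + 6| / (17·|y − 11|).
Restrict δ ≤ 17/2. Then |y + 6| < 17/2 gives |y − 11| = |(y + 6) + (-17)| ≥ 17 − 17/2 = 17/2.
Hence |(3y + 10)/(y - 11) − (8/17)| < 43|y + 6|/(17·(17/2)) = (86/289)|y + 6|, which is < ε once |y + 6| < (289/86)ε.
Take δ = min(17/2, (289/86)ε). Then 0 < |y + 6| < δ forces both bounds, so |(3y + 10)/(y - 11) − (8/17)| < ε.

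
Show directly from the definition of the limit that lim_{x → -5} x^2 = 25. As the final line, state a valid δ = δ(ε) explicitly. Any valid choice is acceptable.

Let ε > 0 be given. We seek δ > 0 with 0 < |x + 5| < δ ⇒ |x^2 − 25| < ε.
Factor: x^2 − 25 = (x + 5)(x - 5), so |x^2 − 25| = |x + 5|·|x - 5|.
Restrict δ ≤ 1. Then |x + 5| < 1 gives |x| < 6, so by the triangle inequality |x - 5| ≤ 6 + 5 = 11.
Hence |x^2 − 25| ≤ 11|x + 5|, which is < ε once |x + 5| < ε/11.
Take δ = min(1, ε/11). If 0 < |x + 5| < δ then both bounds hold and |x^2 − 25| ≤ 11|x + 5| < 11·(ε/11) = ε.

δ = min(1, ε/11)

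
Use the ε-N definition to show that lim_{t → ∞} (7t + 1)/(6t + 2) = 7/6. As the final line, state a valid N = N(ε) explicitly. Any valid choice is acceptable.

Suppose ε > 0. We seek N > 0 such that t > N implies |(7t + 1)/(6t + 2) − (7/6)| < ε.
(7t + 1)/(6t + 2) − (7/6) = (6(7t + 1) − 7(6t + 2)) / (6(6t + 2)) = -8/(6(6t + 2)).
For t > 0 we have 6t + 2 > 6t, so |(7t + 1)/(6t + 2) − (7/6)| = 8/(6(6t + 2)) < 8/(6·6t) = (2/9)/t.
Thus |(7t + 1)/(6t + 2) − (7/6)| < ε whenever t > (2/9)/ε.
Take N = (2/9)/ε. If t > N then |(7t + 1)/(6t + 2) − (7/6)| < (2/9)/t < ε.

N = (2/9)/ε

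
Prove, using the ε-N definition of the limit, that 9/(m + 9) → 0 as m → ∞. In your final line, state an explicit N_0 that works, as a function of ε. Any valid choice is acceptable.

N_0 = 9/ε

Fix ε > 0. For m ≥ 1, |9/(m + 9) − 0| = 9/(m + 9) ≤ 9/m.
We need 9/m < ε, i.e. m > 9/ε.
Take N_0 = 9/ε. If m > N_0 then |9/(m + 9)| ≤ 9/m < ε.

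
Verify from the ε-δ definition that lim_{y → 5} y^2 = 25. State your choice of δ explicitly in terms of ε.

δ = min(1, ε/11)

Suppose ε > 0. We seek δ > 0 with 0 < |y − 5| < δ ⇒ |y^2 − 25| < ε.
Factor: y^2 − 25 = (y − 5)(y + 5), so |y^2 − 25| = |y − 5|·|y + 5|.
Restrict δ ≤ 1. Then |y − 5| < 1 gives |y| < 6, so by the triangle inequality |y + 5| ≤ 6 + 5 = 11.
Hence |y^2 − 25| ≤ 11|y − 5|, which is < ε once |y − 5| < ε/11.
Take δ = min(1, ε/11). If 0 < |y − 5| < δ then both bounds hold and |y^2 − 25| ≤ 11|y − 5| < 11·(ε/11) = ε.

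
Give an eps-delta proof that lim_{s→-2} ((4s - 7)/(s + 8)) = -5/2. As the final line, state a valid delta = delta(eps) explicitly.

Suppose eps > 0. We want delta > 0 with 0 < |s + 2| < delta ⇒ |(4s - 7)/(s + 8) + 5/2| < eps.
Combining over a common denominator, (4s - 7)/(s + 8) + 5/2 = [(4s - 7)·6 − (-15)·(s + 8)] / [6·(s + 8)] = 39(s + 2) / (6(s + 8)).
So |(4s - 7)/(s + 8) + 5/2| = 39|s + 2| / (6·|s + 8|).
Require delta ≤ 3, so |s + 8| ≥ |6| − |s + 2| > 6 − 3 = 3.
Hence |(4s - 7)/(s + 8) + 5/2| < 39|s + 2|/(6·3) = (13/6)|s + 2|, which is < eps once |s + 2| < (6/13)eps.
Take delta = min(3, (6/13)eps). Then 0 < |s + 2| < delta forces both bounds, so |(4s - 7)/(s + 8) + 5/2| < eps.

delta = min(3, (6/13)eps)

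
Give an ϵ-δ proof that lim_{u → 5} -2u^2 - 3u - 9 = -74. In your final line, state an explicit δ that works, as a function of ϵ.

Let ϵ > 0. We want δ > 0 such that 0 < |u − 5| < δ implies |(-2u^2 - 3u - 9) + 74| < ϵ.
(-2u^2 - 3u - 9) + 74 = -2u^2 - 3u + 65 = (u − 5)(-2u - 13).
So |(-2u^2 - 3u - 9) + 74| = |u − 5|·|-2u - 13|.
Require δ ≤ 1. Then |u − 5| < 1 gives |u| < 6, and by the triangle inequality |-2u - 13| ≤ 2·6 + 13 = 25.
Hence |(-2u^2 - 3u - 9) + 74| ≤ 25|u − 5| < ϵ provided |u − 5| < ϵ/25.
Choosing δ = min(1, ϵ/25) ensures both conditions, hence |(-2u^2 - 3u - 9) + 74| < ϵ.

δ = min(1, ϵ/25)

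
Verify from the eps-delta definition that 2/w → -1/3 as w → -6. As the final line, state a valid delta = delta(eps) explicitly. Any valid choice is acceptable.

Let eps > 0. We seek delta > 0 such that 0 < |w + 6| < delta implies |2/w + 1/3| < eps.
|2/w + 1/3| = 2·|-6 − w|/(6·|w|) = 2|w + 6|/(6|w|).
Require delta ≤ 3 so that |w| > 6 − 3 = 3, hence 6|w| > 18.
Then |2/w + 1/3| < 2|w + 6|/18, which is < eps when |w + 6| < 9eps.
Take delta = min(3, 9eps). Then 0 < |w + 6| < delta gives both |w + 6| < 3 and |w + 6| < 9eps, so |2/w + 1/3| < eps.

delta = min(3, 9eps)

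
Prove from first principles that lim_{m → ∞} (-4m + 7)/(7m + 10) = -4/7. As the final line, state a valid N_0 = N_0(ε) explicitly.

Let ε > 0. For m ≥ 1, |(-4m + 7)/(7m + 10) + 4/7| = |89|/(7(7m + 10)) = 89/(7(7m + 10)).
Since 7m + 10 ≥ 7m for m ≥ 1, this is ≤ 89/(7·7m) = (89/49)/m.
So |(-4m + 7)/(7m + 10) + 4/7| < ε whenever m > (89/49)/ε.
Take N_0 = (89/49)/ε. If m > N_0 then |(-4m + 7)/(7m + 10) + 4/7| ≤ (89/49)/m < ε.

N_0 = (89/49)/ε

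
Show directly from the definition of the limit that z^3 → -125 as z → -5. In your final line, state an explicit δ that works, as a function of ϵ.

Fix ϵ > 0. We seek δ > 0 with 0 < |z + 5| < δ ⇒ |z^3 + 125| < ϵ.
Factor: z^3 + 125 = (z + 5)(z^2 - 5z + 25), so |z^3 + 125| = |z + 5|·|z^2 - 5z + 25|.
Impose δ ≤ 1 so that |z| < 6; then |z^2 - 5z + 25| ≤ 91.
Hence |z^3 + 125| ≤ 91|z + 5|, which is < ϵ once |z + 5| < ϵ/91.
Take δ = min(1, ϵ/91). If 0 < |z + 5| < δ then both bounds hold and |z^3 + 125| ≤ 91|z + 5| < 91·(ϵ/91) = ϵ.

δ = min(1, ϵ/91)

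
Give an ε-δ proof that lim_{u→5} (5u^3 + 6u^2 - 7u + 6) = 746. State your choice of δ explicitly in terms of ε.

δ = min(1, ε/514)

Fix ε > 0. We want δ > 0 such that 0 < |u − 5| < δ implies |(5u^3 + 6u^2 - 7u + 6) − 746| < ε.
(5u^3 + 6u^2 - 7u + 6) − 746 = 5u^3 + 6u^2 - 7u - 740 = (u − 5)(5u^2 + 31u + 148).
So |(5u^3 + 6u^2 - 7u + 6) − 746| = |u − 5|·|5u^2 + 31u + 148|.
Require δ ≤ 1. Then |u − 5| < 1 gives |u| < 6, and by the triangle inequality |5u^2 + 31u + 148| ≤ 5·6^2 + 31·6 + 148 = 514.
Hence |(5u^3 + 6u^2 - 7u + 6) − 746| ≤ 514|u − 5| < ε provided |u − 5| < ε/514.
Choosing δ = min(1, ε/514) ensures both conditions, hence |(5u^3 + 6u^2 - 7u + 6) − 746| < ε.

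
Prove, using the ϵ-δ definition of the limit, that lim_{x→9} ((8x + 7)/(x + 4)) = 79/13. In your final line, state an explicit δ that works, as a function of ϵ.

δ = min(13/2, (169/50)ϵ)

Let ϵ > 0. We want δ > 0 with 0 < |x − 9| < δ ⇒ |(8x + 7)/(x + 4) − (79/13)| < ϵ.
Combining over a common denominator, (8x + 7)/(x + 4) − (79/13) = [(8x + 7)·13 − 79·(x + 4)] / [13·(x + 4)] = 25(x − 9) / (13(x + 4)).
So |(8x + 7)/(x + 4) − (79/13)| = 25|x − 9| / (13·|x + 4|).
Restrict δ ≤ 13/2. Then |x − 9| < 13/2 gives |x + 4| = |(x − 9) + 13| ≥ 13 − 13/2 = 13/2.
Hence |(8x + 7)/(x + 4) − (79/13)| < 25|x − 9|/(13·(13/2)) = (50/169)|x − 9|, which is < ϵ once |x − 9| < (169/50)ϵ.
Take δ = min(13/2, (169/50)ϵ). Then 0 < |x − 9| < δ forces both bounds, so |(8x + 7)/(x + 4) − (79/13)| < ϵ.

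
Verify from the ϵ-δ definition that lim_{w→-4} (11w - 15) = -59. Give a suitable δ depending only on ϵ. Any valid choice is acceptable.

δ = ϵ/11

Let ϵ > 0. We need δ > 0 so that 0 < |w + 4| < δ implies |(11w - 15) + 59| < ϵ.
|(11w - 15) + 59| = |11w + 44| = 11|w + 4|.
Thus it suffices that |w + 4| < ϵ/11.
Take δ = ϵ/11. If 0 < |w + 4| < δ then |(11w - 15) + 59| = 11|w + 4| < 11·(ϵ/11) = ϵ.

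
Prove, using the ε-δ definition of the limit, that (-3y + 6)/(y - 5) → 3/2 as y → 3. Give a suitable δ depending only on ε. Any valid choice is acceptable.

Suppose ε > 0. We want δ > 0 with 0 < |y − 3| < δ ⇒ |(-3y + 6)/(y - 5) − (3/2)| < ε.
Combining over a common denominator, (-3y + 6)/(y - 5) − (3/2) = [(-3y + 6)·(-2) − (-3)·(y - 5)] / [(-2)·(y - 5)] = 9(y − 3) / ((-2)(y - 5)).
So |(-3y + 6)/(y - 5) − (3/2)| = 9|y − 3| / (2·|y − 5|).
Require δ ≤ 1, so |y − 5| ≥ |-2| − |y − 3| > 2 − 1 = 1.
Hence |(-3y + 6)/(y - 5) − (3/2)| < 9|y − 3|/(2·1) = (9/2)|y − 3|, which is < ε once |y − 3| < (2/9)ε.
Take δ = min(1, (2/9)ε). Then 0 < |y − 3| < δ forces both bounds, so |(-3y + 6)/(y - 5) − (3/2)| < ε.

δ = min(1, (2/9)ε)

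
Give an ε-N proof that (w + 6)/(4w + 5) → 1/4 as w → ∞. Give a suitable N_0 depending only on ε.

Let ε > 0. We seek N_0 > 0 such that w > N_0 implies |(w + 6)/(4w + 5) − (1/4)| < ε.
(w + 6)/(4w + 5) − (1/4) = (4(w + 6) − (4w + 5)) / (4(4w + 5)) = 19/(4(4w + 5)).
For w > 0 we have 4w + 5 > 4w, so |(w + 6)/(4w + 5) − (1/4)| = 19/(4(4w + 5)) < 19/(4·4w) = (19/16)/w.
Thus |(w + 6)/(4w + 5) − (1/4)| < ε whenever w > (19/16)/ε.
Take N_0 = (19/16)/ε. If w > N_0 then |(w + 6)/(4w + 5) − (1/4)| < (19/16)/w < ε.

N_0 = (19/16)/ε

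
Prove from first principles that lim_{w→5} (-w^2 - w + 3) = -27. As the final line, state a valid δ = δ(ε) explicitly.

δ = min(1, ε/12)

Let ε > 0 be given. We want δ > 0 such that 0 < |w − 5| < δ implies |(-w^2 - w + 3) + 27| < ε.
(-w^2 - w + 3) + 27 = -w^2 - w + 30 = (w − 5)(-w - 6).
So |(-w^2 - w + 3) + 27| = |w − 5|·|-w - 6|.
Assume first that |w − 5| < 1, so |w| < 6. Then |-w - 6| ≤ 6 + 6 = 12.
Hence |(-w^2 - w + 3) + 27| ≤ 12|w − 5| < ε provided |w − 5| < ε/12.
Take δ = min(1, ε/12). Then 0 < |w − 5| < δ gives both |w − 5| < 1 and |w − 5| < ε/12, so |(-w^2 - w + 3) + 27| < ε.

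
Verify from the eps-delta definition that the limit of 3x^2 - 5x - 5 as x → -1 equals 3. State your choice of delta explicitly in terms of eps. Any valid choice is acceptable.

Let eps > 0 be given. We want delta > 0 such that 0 < |x + 1| < delta implies |(3x^2 - 5x - 5) − 3| < eps.
(3x^2 - 5x - 5) − 3 = 3x^2 - 5x - 8 = (x + 1)(3x - 8).
So |(3x^2 - 5x - 5) − 3| = |x + 1|·|3x - 8|.
Require delta ≤ 1. Then |x + 1| < 1 gives |x| < 2, and by the triangle inequality |3x - 8| ≤ 3·2 + 8 = 14.
Hence |(3x^2 - 5x - 5) − 3| ≤ 14|x + 1| < eps provided |x + 1| < eps/14.
Choosing delta = min(1, eps/14) ensures both conditions, hence |(3x^2 - 5x - 5) − 3| < eps.

delta = min(1, eps/14)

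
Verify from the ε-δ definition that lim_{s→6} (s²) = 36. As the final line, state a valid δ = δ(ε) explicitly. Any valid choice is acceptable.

Suppose ε > 0. We seek δ > 0 with 0 < |s − 6| < δ ⇒ |s² − 36| < ε.
Factor: s² − 36 = (s − 6)(s + 6), so |s² − 36| = |s − 6|·|s + 6|.
Restrict δ ≤ 1. Then |s − 6| < 1 gives |s| < 7, so by the triangle inequality |s + 6| ≤ 7 + 6 = 13.
Hence |s² − 36| ≤ 13|s − 6|, which is < ε once |s − 6| < ε/13.
Take δ = min(1, ε/13). If 0 < |s − 6| < δ then both bounds hold and |s² − 36| ≤ 13|s − 6| < 13·(ε/13) = ε.

δ = min(1, ε/13)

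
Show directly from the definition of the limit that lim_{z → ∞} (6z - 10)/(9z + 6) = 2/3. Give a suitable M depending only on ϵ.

Fix ϵ > 0. We seek M > 0 such that z > M implies |(6z - 10)/(9z + 6) − (2/3)| < ϵ.
(6z - 10)/(9z + 6) − (2/3) = (9(6z - 10) − 6(9z + 6)) / (9(9z + 6)) = -126/(9(9z + 6)).
For z > 0 we have 9z + 6 > 9z, so |(6z - 10)/(9z + 6) − (2/3)| = 126/(9(9z + 6)) < 126/(9·9z) = (14/9)/z.
Thus |(6z - 10)/(9z + 6) − (2/3)| < ϵ whenever z > (14/9)/ϵ.
Take M = (14/9)/ϵ. If z > M then |(6z - 10)/(9z + 6) − (2/3)| < (14/9)/z < ϵ.

M = (14/9)/ϵ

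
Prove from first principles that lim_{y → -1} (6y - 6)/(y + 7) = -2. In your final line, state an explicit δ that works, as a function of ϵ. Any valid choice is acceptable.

Suppose ϵ > 0. We want δ > 0 with 0 < |y + 1| < δ ⇒ |(6y - 6)/(y + 7) + 2| < ϵ.
Combining over a common denominator, (6y - 6)/(y + 7) + 2 = [(6y - 6)·6 − (-12)·(y + 7)] / [6·(y + 7)] = 48(y + 1) / (6(y + 7)).
So |(6y - 6)/(y + 7) + 2| = 48|y + 1| / (6·|y + 7|).
Require δ ≤ 3, so |y + 7| ≥ |6| − |y + 1| > 6 − 3 = 3.
Hence |(6y - 6)/(y + 7) + 2| < 48|y + 1|/(6·3) = (8/3)|y + 1|, which is < ϵ once |y + 1| < (3/8)ϵ.
Take δ = min(3, (3/8)ϵ). Then 0 < |y + 1| < δ forces both bounds, so |(6y - 6)/(y + 7) + 2| < ϵ.

δ = min(3, (3/8)ϵ)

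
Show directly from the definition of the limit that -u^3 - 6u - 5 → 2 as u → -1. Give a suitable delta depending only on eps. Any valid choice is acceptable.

Let eps > 0. We want delta > 0 such that 0 < |u + 1| < delta implies |(-u^3 - 6u - 5) − 2| < eps.
(-u^3 - 6u - 5) − 2 = -u^3 - 6u - 7 = (u + 1)(-u^2 + u - 7).
So |(-u^3 - 6u - 5) − 2| = |u + 1|·|-u^2 + u - 7|.
Require delta ≤ 1. Then |u + 1| < 1 gives |u| < 2, and by the triangle inequality |-u^2 + u - 7| ≤ 2^2 + 2 + 7 = 13.
Hence |(-u^3 - 6u - 5) − 2| ≤ 13|u + 1| < eps provided |u + 1| < eps/13.
Take delta = min(1, eps/13). Then 0 < |u + 1| < delta gives both |u + 1| < 1 and |u + 1| < eps/13, so |(-u^3 - 6u - 5) − 2| < eps.

delta = min(1, eps/13)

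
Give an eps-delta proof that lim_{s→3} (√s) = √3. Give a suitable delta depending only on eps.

Fix eps > 0. We want delta > 0 such that 0 < |s − 3| < delta implies |√s − √3| < eps.
Multiplying by the conjugate, |√s − √3| = |s − 3|/(√s + √3).
Restrict delta ≤ 3 so that |s − 3| < 3 forces s > 0, and then √s + √3 > √3.
Hence |√s − √3| < |s − 3|/√3, which is < eps once |s − 3| < √3·eps.
Take delta = min(3, √3·eps). If 0 < |s − 3| < delta then s > 0 and |√s − √3| < |s − 3|/√3 < eps.

delta = min(3, √3·eps)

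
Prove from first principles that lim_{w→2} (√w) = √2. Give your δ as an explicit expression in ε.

Let ε > 0. We want δ > 0 such that 0 < |w − 2| < δ implies |√w − √2| < ε.
Multiplying by the conjugate, |√w − √2| = |w − 2|/(√w + √2).
Restrict δ ≤ 2 so that |w − 2| < 2 forces w > 0, and then √w + √2 > √2.
Hence |√w − √2| < |w − 2|/√2, which is < ε once |w − 2| < √2·ε.
Take δ = min(2, √2·ε). If 0 < |w − 2| < δ then w > 0 and |√w − √2| < |w − 2|/√2 < ε.

δ = min(2, √2·ε)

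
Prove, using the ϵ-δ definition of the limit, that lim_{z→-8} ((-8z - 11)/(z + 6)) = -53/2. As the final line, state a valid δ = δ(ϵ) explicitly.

δ = min(1, (2/37)ϵ)

Let ϵ > 0 be given. We want δ > 0 with 0 < |z + 8| < δ ⇒ |(-8z - 11)/(z + 6) + 53/2| < ϵ.
Combining over a common denominator, (-8z - 11)/(z + 6) + 53/2 = [(-8z - 11)·(-2) − 53·(z + 6)] / [(-2)·(z + 6)] = -37(z + 8) / ((-2)(z + 6)).
So |(-8z - 11)/(z + 6) + 53/2| = 37|z + 8| / (2·|z + 6|).
Require δ ≤ 1, so |z + 6| ≥ |-2| − |z + 8| > 2 − 1 = 1.
Hence |(-8z - 11)/(z + 6) + 53/2| < 37|z + 8|/(2·1) = (37/2)|z + 8|, which is < ϵ once |z + 8| < (2/37)ϵ.
Take δ = min(1, (2/37)ϵ). Then 0 < |z + 8| < δ forces both bounds, so |(-8z - 11)/(z + 6) + 53/2| < ϵ.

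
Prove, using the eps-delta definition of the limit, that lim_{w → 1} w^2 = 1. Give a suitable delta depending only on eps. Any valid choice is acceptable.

delta = min(2, eps/4)

Fix eps > 0. We seek delta > 0 with 0 < |w − 1| < delta ⇒ |w^2 − 1| < eps.
Factor: w^2 − 1 = (w − 1)(w + 1), so |w^2 − 1| = |w − 1|·|w + 1|.
Impose delta ≤ 2 so that |w| < 3; then |w + 1| ≤ 4.
Hence |w^2 − 1| ≤ 4|w − 1|, which is < eps once |w − 1| < eps/4.
Take delta = min(2, eps/4). If 0 < |w − 1| < delta then both bounds hold and |w^2 − 1| ≤ 4|w − 1| < 4·(eps/4) = eps.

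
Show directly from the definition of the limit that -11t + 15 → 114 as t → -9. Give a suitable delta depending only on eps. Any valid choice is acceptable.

Suppose eps > 0. We need delta > 0 so that 0 < |t + 9| < delta implies |(-11t + 15) − 114| < eps.
|(-11t + 15) − 114| = |-11t - 99| = 11|t + 9|.
Thus it suffices that |t + 9| < eps/11.
Choosing delta = eps/11 gives |(-11t + 15) − 114| = 11|t + 9| < eps whenever |t + 9| < delta.

delta = eps/11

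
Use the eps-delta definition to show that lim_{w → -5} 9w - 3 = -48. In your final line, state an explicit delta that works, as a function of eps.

delta = eps/9

Fix eps > 0. We need delta > 0 so that 0 < |w + 5| < delta implies |(9w - 3) + 48| < eps.
Since (9w - 3) + 48 = 9(w + 5), we have |(9w - 3) + 48| = 9|w + 5|.
Thus it suffices that |w + 5| < eps/9.
Take delta = eps/9. If 0 < |w + 5| < delta then |(9w - 3) + 48| = 9|w + 5| < 9·(eps/9) = eps.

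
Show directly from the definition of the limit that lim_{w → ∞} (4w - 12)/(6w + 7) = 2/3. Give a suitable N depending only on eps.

Suppose eps > 0. We seek N > 0 such that w > N implies |(4w - 12)/(6w + 7) − (2/3)| < eps.
(4w - 12)/(6w + 7) − (2/3) = (6(4w - 12) − 4(6w + 7)) / (6(6w + 7)) = -100/(6(6w + 7)).
For w > 0 we have 6w + 7 > 6w, so |(4w - 12)/(6w + 7) − (2/3)| = 100/(6(6w + 7)) < 100/(6·6w) = (25/9)/w.
Thus |(4w - 12)/(6w + 7) − (2/3)| < eps whenever w > (25/9)/eps.
Take N = (25/9)/eps. If w > N then |(4w - 12)/(6w + 7) − (2/3)| < (25/9)/w < eps.

N = (25/9)/eps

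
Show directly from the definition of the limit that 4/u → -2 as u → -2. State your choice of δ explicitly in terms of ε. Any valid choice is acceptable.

Let ε > 0. We seek δ > 0 such that 0 < |u + 2| < δ implies |4/u + 2| < ε.
|4/u + 2| = 4·|-2 − u|/(2·|u|) = 4|u + 2|/(2|u|).
Require δ ≤ 1 so that |u| > 2 − 1 = 1, hence 2|u| > 2.
Then |4/u + 2| < 4|u + 2|/2, which is < ε when |u + 2| < (1/2)ε.
Take δ = min(1, (1/2)ε). Then 0 < |u + 2| < δ gives both |u + 2| < 1 and |u + 2| < (1/2)ε, so |4/u + 2| < ε.

δ = min(1, (1/2)ε)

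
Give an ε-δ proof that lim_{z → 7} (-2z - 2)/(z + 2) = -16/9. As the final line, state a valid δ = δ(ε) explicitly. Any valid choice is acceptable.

Let ε > 0. We want δ > 0 with 0 < |z − 7| < δ ⇒ |(-2z - 2)/(z + 2) + 16/9| < ε.
Combining over a common denominator, (-2z - 2)/(z + 2) + 16/9 = [(-2z - 2)·9 − (-16)·(z + 2)] / [9·(z + 2)] = -2(z − 7) / (9(z + 2)).
So |(-2z - 2)/(z + 2) + 16/9| = 2|z − 7| / (9·|z + 2|).
Restrict δ ≤ 9/2. Then |z − 7| < 9/2 gives |z + 2| = |(z − 7) + 9| ≥ 9 − 9/2 = 9/2.
Hence |(-2z - 2)/(z + 2) + 16/9| < 2|z − 7|/(9·(9/2)) = (4/81)|z − 7|, which is < ε once |z − 7| < (81/4)ε.
Take δ = min(9/2, (81/4)ε). Then 0 < |z − 7| < δ forces both bounds, so |(-2z - 2)/(z + 2) + 16/9| < ε.

δ = min(9/2, (81/4)ε)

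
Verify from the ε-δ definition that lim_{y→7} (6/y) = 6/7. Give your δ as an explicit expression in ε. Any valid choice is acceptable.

δ = min(7/2, (49/12)ε)

Let ε > 0. We seek δ > 0 such that 0 < |y − 7| < δ implies |6/y − (6/7)| < ε.
|6/y − (6/7)| = 6·|7 − y|/(7·|y|) = 6|y − 7|/(7|y|).
Require δ ≤ 7/2 so that |y| > 7 − 7/2 = 7/2, hence 7|y| > 49/2.
Then |6/y − (6/7)| < 6|y − 7|/(49/2), which is < ε when |y − 7| < (49/12)ε.
Take δ = min(7/2, (49/12)ε). Then 0 < |y − 7| < δ gives both |y − 7| < 7/2 and |y − 7| < (49/12)ε, so |6/y − (6/7)| < ε.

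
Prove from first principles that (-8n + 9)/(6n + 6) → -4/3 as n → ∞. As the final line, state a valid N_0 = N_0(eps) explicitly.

N_0 = (17/6)/eps

Let eps > 0 be given. For n ≥ 1, |(-8n + 9)/(6n + 6) + 4/3| = |102|/(6(6n + 6)) = 102/(6(6n + 6)).
Since 6n + 6 ≥ 6n for n ≥ 1, this is ≤ 102/(6·6n) = (17/6)/n.
So |(-8n + 9)/(6n + 6) + 4/3| < eps whenever n > (17/6)/eps.
Take N_0 = (17/6)/eps. If n > N_0 then |(-8n + 9)/(6n + 6) + 4/3| ≤ (17/6)/n < eps.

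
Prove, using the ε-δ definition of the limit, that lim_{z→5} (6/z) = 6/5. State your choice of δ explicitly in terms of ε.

δ = min(5/2, (25/12)ε)

Let ε > 0. We seek δ > 0 such that 0 < |z − 5| < δ implies |6/z − (6/5)| < ε.
|6/z − (6/5)| = 6·|5 − z|/(5·|z|) = 6|z − 5|/(5|z|).
Require δ ≤ 5/2 so that |z| > 5 − 5/2 = 5/2, hence 5|z| > 25/2.
Then |6/z − (6/5)| < 6|z − 5|/(25/2), which is < ε when |z − 5| < (25/12)ε.
Take δ = min(5/2, (25/12)ε). Then 0 < |z − 5| < δ gives both |z − 5| < 5/2 and |z − 5| < (25/12)ε, so |6/z − (6/5)| < ε.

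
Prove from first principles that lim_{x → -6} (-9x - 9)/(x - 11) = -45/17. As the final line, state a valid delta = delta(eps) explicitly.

delta = min(17/2, (289/216)eps)

Let eps > 0 be given. We want delta > 0 with 0 < |x + 6| < delta ⇒ |(-9x - 9)/(x - 11) + 45/17| < eps.
Combining over a common denominator, (-9x - 9)/(x - 11) + 45/17 = [(-9x - 9)·(-17) − 45·(x - 11)] / [(-17)·(x - 11)] = 108(x + 6) / ((-17)(x - 11)).
So |(-9x - 9)/(x - 11) + 45/17| = 108|x + 6| / (17·|x − 11|).
Require delta ≤ 17/2, so |x − 11| ≥ |-17| − |x + 6| > 17 − 17/2 = 17/2.
Hence |(-9x - 9)/(x - 11) + 45/17| < 108|x + 6|/(17·(17/2)) = (216/289)|x + 6|, which is < eps once |x + 6| < (289/216)eps.
Take delta = min(17/2, (289/216)eps). Then 0 < |x + 6| < delta forces both bounds, so |(-9x - 9)/(x - 11) + 45/17| < eps.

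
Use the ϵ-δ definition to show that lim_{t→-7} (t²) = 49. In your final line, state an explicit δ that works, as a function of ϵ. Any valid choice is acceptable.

Let ϵ > 0. We seek δ > 0 with 0 < |t + 7| < δ ⇒ |t² − 49| < ϵ.
Factor: t² − 49 = (t + 7)(t - 7), so |t² − 49| = |t + 7|·|t - 7|.
Impose δ ≤ 1 so that |t| < 8; then |t - 7| ≤ 15.
Hence |t² − 49| ≤ 15|t + 7|, which is < ϵ once |t + 7| < ϵ/15.
Take δ = min(1, ϵ/15). If 0 < |t + 7| < δ then both bounds hold and |t² − 49| ≤ 15|t + 7| < 15·(ϵ/15) = ϵ.

δ = min(1, ϵ/15)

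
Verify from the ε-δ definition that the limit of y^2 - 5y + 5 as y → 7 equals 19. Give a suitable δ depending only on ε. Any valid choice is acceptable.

Let ε > 0 be given. We want δ > 0 such that 0 < |y − 7| < δ implies |(y^2 - 5y + 5) − 19| < ε.
(y^2 - 5y + 5) − 19 = y^2 - 5y - 14 = (y − 7)(y + 2).
So |(y^2 - 5y + 5) − 19| = |y − 7|·|y + 2|.
Assume first that |y − 7| < 2, so |y| < 9. Then |y + 2| ≤ 9 + 2 = 11.
Hence |(y^2 - 5y + 5) − 19| ≤ 11|y − 7| < ε provided |y − 7| < ε/11.
Take δ = min(2, ε/11). Then 0 < |y − 7| < δ gives both |y − 7| < 2 and |y − 7| < ε/11, so |(y^2 - 5y + 5) − 19| < ε.

δ = min(2, ε/11)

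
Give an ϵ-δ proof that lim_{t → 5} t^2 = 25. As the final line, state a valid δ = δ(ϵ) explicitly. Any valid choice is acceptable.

δ = min(1, ϵ/11)

Suppose ϵ > 0. We seek δ > 0 with 0 < |t − 5| < δ ⇒ |t^2 − 25| < ϵ.
Factor: t^2 − 25 = (t − 5)(t + 5), so |t^2 − 25| = |t − 5|·|t + 5|.
Impose δ ≤ 1 so that |t| < 6; then |t + 5| ≤ 11.
Hence |t^2 − 25| ≤ 11|t − 5|, which is < ϵ once |t − 5| < ϵ/11.
Take δ = min(1, ϵ/11). If 0 < |t − 5| < δ then both bounds hold and |t^2 − 25| ≤ 11|t − 5| < 11·(ϵ/11) = ϵ.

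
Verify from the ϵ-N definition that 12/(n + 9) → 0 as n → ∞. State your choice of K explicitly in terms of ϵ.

Let ϵ > 0 be given. For n ≥ 1, |12/(n + 9) − 0| = 12/(n + 9) ≤ 12/n.
We need 12/n < ϵ, i.e. n > 12/ϵ.
Take K = 12/ϵ. If n > K then |12/(n + 9)| ≤ 12/n < ϵ.

K = 12/ϵ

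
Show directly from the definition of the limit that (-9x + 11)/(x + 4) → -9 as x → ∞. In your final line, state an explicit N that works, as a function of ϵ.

N = 47/ϵ

Let ϵ > 0. We seek N > 0 such that x > N implies |(-9x + 11)/(x + 4) + 9| < ϵ.
(-9x + 11)/(x + 4) + 9 = ((-9x + 11) − (-9)(x + 4)) / ((x + 4)) = 47/((x + 4)).
For x > 0 we have x + 4 > x, so |(-9x + 11)/(x + 4) + 9| = 47/((x + 4)) < 47/(x) = 47/x.
Thus |(-9x + 11)/(x + 4) + 9| < ϵ whenever x > 47/ϵ.
Take N = 47/ϵ. If x > N then |(-9x + 11)/(x + 4) + 9| < 47/x < ϵ.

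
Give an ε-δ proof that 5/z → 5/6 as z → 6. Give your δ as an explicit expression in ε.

δ = min(3, (18/5)ε)

Suppose ε > 0. We seek δ > 0 such that 0 < |z − 6| < δ implies |5/z − (5/6)| < ε.
|5/z − (5/6)| = 5·|6 − z|/(6·|z|) = 5|z − 6|/(6|z|).
Require δ ≤ 3 so that |z| > 6 − 3 = 3, hence 6|z| > 18.
Then |5/z − (5/6)| < 5|z − 6|/18, which is < ε when |z − 6| < (18/5)ε.
Take δ = min(3, (18/5)ε). Then 0 < |z − 6| < δ gives both |z − 6| < 3 and |z − 6| < (18/5)ε, so |5/z − (5/6)| < ε.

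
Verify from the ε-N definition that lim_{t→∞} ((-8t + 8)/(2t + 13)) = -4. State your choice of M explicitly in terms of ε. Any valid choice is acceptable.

Suppose ε > 0. We seek M > 0 such that t > M implies |(-8t + 8)/(2t + 13) + 4| < ε.
(-8t + 8)/(2t + 13) + 4 = (2(-8t + 8) − (-8)(2t + 13)) / (2(2t + 13)) = 120/(2(2t + 13)).
For t > 0 we have 2t + 13 > 2t, so |(-8t + 8)/(2t + 13) + 4| = 120/(2(2t + 13)) < 120/(2·2t) = 30/t.
Thus |(-8t + 8)/(2t + 13) + 4| < ε whenever t > 30/ε.
Take M = 30/ε. If t > M then |(-8t + 8)/(2t + 13) + 4| < 30/t < ε.

M = 30/ε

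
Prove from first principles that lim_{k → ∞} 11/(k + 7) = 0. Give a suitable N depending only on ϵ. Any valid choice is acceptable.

Fix ϵ > 0. For k ≥ 1, |11/(k + 7) − 0| = 11/(k + 7) ≤ 11/k.
We need 11/k < ϵ, i.e. k > 11/ϵ.
Take N = 11/ϵ. If k > N then |11/(k + 7)| ≤ 11/k < ϵ.

N = 11/ϵ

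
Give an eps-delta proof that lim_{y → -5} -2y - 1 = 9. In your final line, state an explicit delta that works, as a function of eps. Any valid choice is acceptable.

Suppose eps > 0. We need delta > 0 so that 0 < |y + 5| < delta implies |(-2y - 1) − 9| < eps.
|(-2y - 1) − 9| = |-2y - 10| = 2|y + 5|.
Thus it suffices that |y + 5| < eps/2.
Choosing delta = eps/2 gives |(-2y - 1) − 9| = 2|y + 5| < eps whenever |y + 5| < delta.

delta = eps/2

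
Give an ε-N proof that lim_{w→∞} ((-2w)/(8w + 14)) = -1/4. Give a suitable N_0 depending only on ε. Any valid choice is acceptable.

Let ε > 0 be given. We seek N_0 > 0 such that w > N_0 implies |(-2w)/(8w + 14) + 1/4| < ε.
(-2w)/(8w + 14) + 1/4 = (8(-2w) − (-2)(8w + 14)) / (8(8w + 14)) = 28/(8(8w + 14)).
For w > 0 we have 8w + 14 > 8w, so |(-2w)/(8w + 14) + 1/4| = 28/(8(8w + 14)) < 28/(8·8w) = (7/16)/w.
Thus |(-2w)/(8w + 14) + 1/4| < ε whenever w > (7/16)/ε.
Take N_0 = (7/16)/ε. If w > N_0 then |(-2w)/(8w + 14) + 1/4| < (7/16)/w < ε.

N_0 = (7/16)/ε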